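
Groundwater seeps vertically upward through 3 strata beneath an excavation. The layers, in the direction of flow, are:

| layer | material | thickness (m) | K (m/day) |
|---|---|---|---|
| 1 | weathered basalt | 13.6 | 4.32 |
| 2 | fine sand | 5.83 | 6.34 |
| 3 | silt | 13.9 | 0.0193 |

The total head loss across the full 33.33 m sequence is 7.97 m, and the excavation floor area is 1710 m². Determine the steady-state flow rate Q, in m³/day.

18.8

Flow is perpendicular to layering, so the layers act in series and the equivalent K is the thickness-weighted harmonic mean.
Total thickness L = 13.6 + 5.83 + 13.9 = 33.33 m.
Σ(b_i/K_i) = 13.6/4.32 + 5.83/6.34 + 13.9/0.0193 = 724.3 d.
K_eq = L / Σ(b_i/K_i) = 33.33 / 724.3 = 0.04602 m/day.
Q = K_eq · A · (Δh/L) = 0.04602 × 1710 × (7.97/33.33) = 18.82 m³/day.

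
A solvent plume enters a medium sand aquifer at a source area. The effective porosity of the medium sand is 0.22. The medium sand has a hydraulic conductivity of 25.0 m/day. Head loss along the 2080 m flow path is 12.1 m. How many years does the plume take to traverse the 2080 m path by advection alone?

Hydraulic gradient i = Δh / L = 12.1 / 2080 = 0.005817.
Darcy flux q = K · i = 25.00 × 0.005817 = 0.1454 m/day.
Seepage velocity v = q / n_e = 0.1454 / 0.22 = 0.6611 m/day.
Travel time t = L / v = 2080 / 0.6611 = 3146 days = 8.615 years.

8.61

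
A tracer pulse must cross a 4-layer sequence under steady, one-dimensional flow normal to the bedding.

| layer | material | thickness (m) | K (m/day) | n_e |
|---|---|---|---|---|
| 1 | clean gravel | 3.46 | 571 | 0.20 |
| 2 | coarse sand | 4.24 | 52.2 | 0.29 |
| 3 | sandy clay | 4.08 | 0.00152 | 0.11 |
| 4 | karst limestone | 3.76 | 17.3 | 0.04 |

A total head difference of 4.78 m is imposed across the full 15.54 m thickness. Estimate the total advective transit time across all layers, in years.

With flow normal to the layers, continuity requires the same specific discharge q through every layer.
Σ(b_i/K_i) = 3.46/571 + 4.24/52.2 + 4.08/0.00152 + 3.76/17.3 = 2685 d.
q = Δh / Σ(b_i/K_i) = 4.78 / 2685 = 0.001781 m/day.
In each layer the seepage velocity is v_i = q/n_i, so the layer transit time is t_i = b_i·n_i / q:
  layer 1 (clean gravel): t_1 = 3.46 × 0.20 / 0.001781 = 388.6 d
  layer 2 (coarse sand): t_2 = 4.24 × 0.29 / 0.001781 = 690.6 d
  layer 3 (sandy clay): t_3 = 4.08 × 0.11 / 0.001781 = 252.1 d
  layer 4 (karst limestone): t_4 = 3.76 × 0.04 / 0.001781 = 84.47 d
Total t = Σ t_i = 1416 days = 3.876 years.

3.88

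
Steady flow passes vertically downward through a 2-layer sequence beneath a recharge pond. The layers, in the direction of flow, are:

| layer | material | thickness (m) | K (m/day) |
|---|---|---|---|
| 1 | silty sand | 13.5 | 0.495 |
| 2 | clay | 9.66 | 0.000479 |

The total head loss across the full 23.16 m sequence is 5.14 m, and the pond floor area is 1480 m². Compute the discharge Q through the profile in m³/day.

0.377

Flow is perpendicular to layering, so the layers act in series and the equivalent K is the thickness-weighted harmonic mean.
Total thickness L = 13.5 + 9.66 = 23.16 m.
Σ(b_i/K_i) = 13.5/0.495 + 9.66/0.000479 = 20194 d.
K_eq = L / Σ(b_i/K_i) = 23.16 / 20194 = 0.001147 m/day.
Q = K_eq · A · (Δh/L) = 0.001147 × 1480 × (5.14/23.16) = 0.3767 m³/day.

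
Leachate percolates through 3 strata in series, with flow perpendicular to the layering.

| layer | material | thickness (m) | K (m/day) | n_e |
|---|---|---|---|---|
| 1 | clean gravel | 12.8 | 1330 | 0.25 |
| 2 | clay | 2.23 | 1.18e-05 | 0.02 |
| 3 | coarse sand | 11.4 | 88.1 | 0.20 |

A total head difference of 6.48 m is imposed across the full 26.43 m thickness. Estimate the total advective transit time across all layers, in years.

With flow normal to the layers, continuity requires the same specific discharge q through every layer.
Σ(b_i/K_i) = 12.8/1330 + 2.23/1.18e-05 + 11.4/88.1 = 1.890e+05 d.
q = Δh / Σ(b_i/K_i) = 6.48 / 1.890e+05 = 3.429e-05 m/day.
In each layer the seepage velocity is v_i = q/n_i, so the layer transit time is t_i = b_i·n_i / q:
  layer 1 (clean gravel): t_1 = 12.8 × 0.25 / 3.429e-05 = 93325 d
  layer 2 (clay): t_2 = 2.23 × 0.02 / 3.429e-05 = 1301 d
  layer 3 (coarse sand): t_3 = 11.4 × 0.20 / 3.429e-05 = 66494 d
Total t = Σ t_i = 1.611e+05 days = 441.1 years.

441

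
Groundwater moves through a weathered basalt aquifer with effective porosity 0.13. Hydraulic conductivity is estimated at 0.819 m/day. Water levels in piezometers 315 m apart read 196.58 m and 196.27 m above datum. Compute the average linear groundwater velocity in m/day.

Hydraulic gradient i = (196.58 − 196.27) / 315 = 0.31 / 315 = 0.0009841.
Darcy flux q = K · i = 0.8190 × 0.0009841 = 0.0008060 m/day.
Seepage velocity v = q / n_e = 0.0008060 / 0.13 = 0.006200 m/day.

0.00620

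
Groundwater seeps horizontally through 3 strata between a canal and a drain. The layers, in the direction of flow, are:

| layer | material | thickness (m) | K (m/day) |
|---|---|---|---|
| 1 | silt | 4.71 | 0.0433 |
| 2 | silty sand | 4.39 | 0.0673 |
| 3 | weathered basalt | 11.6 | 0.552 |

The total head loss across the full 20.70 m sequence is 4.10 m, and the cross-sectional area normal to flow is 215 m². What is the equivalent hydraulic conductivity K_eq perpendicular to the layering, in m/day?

0.106

Flow is perpendicular to layering, so the layers act in series and the equivalent K is the thickness-weighted harmonic mean.
Total thickness L = 4.71 + 4.39 + 11.6 = 20.70 m.
Σ(b_i/K_i) = 4.71/0.0433 + 4.39/0.0673 + 11.6/0.552 = 195.0 d.
K_eq = L / Σ(b_i/K_i) = 20.70 / 195.0 = 0.1061 m/day.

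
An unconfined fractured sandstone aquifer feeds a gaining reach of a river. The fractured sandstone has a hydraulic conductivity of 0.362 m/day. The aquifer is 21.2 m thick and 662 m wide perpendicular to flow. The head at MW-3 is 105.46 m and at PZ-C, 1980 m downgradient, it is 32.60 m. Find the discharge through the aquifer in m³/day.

Cross-sectional area A = 662 × 21.2 = 14034 m².
Hydraulic gradient i = (105.46 − 32.60) / 1980 = 72.86 / 1980 = 0.03680.
Darcy's law: Q = K · A · i = 0.3620 × 14034 × 0.03680 = 187.0 m³/day.

187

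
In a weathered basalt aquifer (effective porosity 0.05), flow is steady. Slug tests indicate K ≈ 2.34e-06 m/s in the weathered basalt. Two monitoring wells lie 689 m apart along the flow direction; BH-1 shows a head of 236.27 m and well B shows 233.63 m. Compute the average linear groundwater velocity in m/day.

Convert K: 2.34e-06 m/s × 86400 = 0.2022 m/day.
Hydraulic gradient i = (236.27 − 233.63) / 689 = 2.64 / 689 = 0.003832.
Darcy flux q = K · i = 0.2022 × 0.003832 = 0.0007747 m/day.
Seepage velocity v = q / n_e = 0.0007747 / 0.05 = 0.01549 m/day.

0.0155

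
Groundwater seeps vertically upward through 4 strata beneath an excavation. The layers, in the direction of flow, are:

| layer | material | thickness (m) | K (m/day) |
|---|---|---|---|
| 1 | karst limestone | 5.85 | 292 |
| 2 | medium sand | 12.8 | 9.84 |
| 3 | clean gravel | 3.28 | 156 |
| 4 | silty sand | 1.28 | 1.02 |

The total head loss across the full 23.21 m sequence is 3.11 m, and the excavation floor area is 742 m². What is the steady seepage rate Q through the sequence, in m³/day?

Flow is perpendicular to layering, so the layers act in series and the equivalent K is the thickness-weighted harmonic mean.
Total thickness L = 5.85 + 12.8 + 3.28 + 1.28 = 23.21 m.
Σ(b_i/K_i) = 5.85/292 + 12.8/9.84 + 3.28/156 + 1.28/1.02 = 2.597 d.
K_eq = L / Σ(b_i/K_i) = 23.21 / 2.597 = 8.938 m/day.
Q = K_eq · A · (Δh/L) = 8.938 × 742 × (3.11/23.21) = 888.6 m³/day.

889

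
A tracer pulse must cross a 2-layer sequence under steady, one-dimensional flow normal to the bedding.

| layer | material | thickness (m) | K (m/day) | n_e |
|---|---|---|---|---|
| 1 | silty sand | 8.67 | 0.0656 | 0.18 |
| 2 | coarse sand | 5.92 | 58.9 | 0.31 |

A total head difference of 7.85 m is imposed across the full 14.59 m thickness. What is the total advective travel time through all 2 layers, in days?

57.2

With flow normal to the layers, continuity requires the same specific discharge q through every layer.
Σ(b_i/K_i) = 8.67/0.0656 + 5.92/58.9 = 132.3 d.
q = Δh / Σ(b_i/K_i) = 7.85 / 132.3 = 0.05935 m/day.
In each layer the seepage velocity is v_i = q/n_i, so the layer transit time is t_i = b_i·n_i / q:
  layer 1 (silty sand): t_1 = 8.67 × 0.18 / 0.05935 = 26.29 d
  layer 2 (coarse sand): t_2 = 5.92 × 0.31 / 0.05935 = 30.92 d
Total t = Σ t_i = 57.22 days.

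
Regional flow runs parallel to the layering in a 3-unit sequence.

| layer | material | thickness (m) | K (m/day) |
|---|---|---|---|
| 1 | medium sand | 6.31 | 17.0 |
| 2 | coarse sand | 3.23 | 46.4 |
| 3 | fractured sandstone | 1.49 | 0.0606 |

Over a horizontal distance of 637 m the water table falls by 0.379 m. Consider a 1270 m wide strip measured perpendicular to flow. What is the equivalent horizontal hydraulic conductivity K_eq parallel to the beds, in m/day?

23.3

Flow is parallel to layering, so each bed carries its own Darcy discharge and the transmissivities add.
Σ(K_i·b_i) = 17.0×6.31 + 46.4×3.23 + 0.0606×1.49 = 257.2 m²/day.
Total thickness b = 11.03 m, so K_eq = Σ(K_i·b_i)/b = 23.32 m/day.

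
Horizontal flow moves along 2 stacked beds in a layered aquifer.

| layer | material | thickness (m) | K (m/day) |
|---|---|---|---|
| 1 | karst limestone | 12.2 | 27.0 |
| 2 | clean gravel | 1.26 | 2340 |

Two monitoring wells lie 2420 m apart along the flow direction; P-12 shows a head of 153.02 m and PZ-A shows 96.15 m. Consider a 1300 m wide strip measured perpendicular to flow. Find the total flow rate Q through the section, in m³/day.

100000

Flow is parallel to layering, so each bed carries its own Darcy discharge and the transmissivities add.
Σ(K_i·b_i) = 27.0×12.2 + 2340×1.26 = 3278 m²/day.
Hydraulic gradient i = (153.02 − 96.15) / 2420 = 56.87 / 2420 = 0.02350.
Q = Σ(K_i·b_i) · W · i = 3278 × 1300 × 0.02350 = 1.001e+05 m³/day.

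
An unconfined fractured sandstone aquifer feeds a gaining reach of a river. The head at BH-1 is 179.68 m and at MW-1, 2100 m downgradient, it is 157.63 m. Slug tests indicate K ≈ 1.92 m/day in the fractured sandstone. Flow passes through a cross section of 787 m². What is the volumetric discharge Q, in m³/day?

Hydraulic gradient i = (179.68 − 157.63) / 2100 = 22.05 / 2100 = 0.01050.
Darcy's law: Q = K · A · i = 1.920 × 787.0 × 0.01050 = 15.87 m³/day.

15.9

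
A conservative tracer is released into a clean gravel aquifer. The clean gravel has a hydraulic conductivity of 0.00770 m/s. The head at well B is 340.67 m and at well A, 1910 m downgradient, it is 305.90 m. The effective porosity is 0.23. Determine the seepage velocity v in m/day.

Convert K: 0.00770 m/s × 86400 = 665.3 m/day.
Hydraulic gradient i = (340.67 − 305.90) / 1910 = 34.77 / 1910 = 0.01820.
Darcy flux q = K · i = 665.3 × 0.01820 = 12.11 m/day.
Seepage velocity v = q / n_e = 12.11 / 0.23 = 52.66 m/day.

52.7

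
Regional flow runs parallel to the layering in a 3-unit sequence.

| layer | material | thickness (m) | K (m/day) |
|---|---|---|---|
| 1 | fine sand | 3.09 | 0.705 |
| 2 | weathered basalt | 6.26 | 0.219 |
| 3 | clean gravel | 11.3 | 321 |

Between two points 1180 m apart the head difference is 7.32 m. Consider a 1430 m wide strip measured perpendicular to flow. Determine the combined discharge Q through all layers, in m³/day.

32200

Flow is parallel to layering, so each bed carries its own Darcy discharge and the transmissivities add.
Σ(K_i·b_i) = 0.705×3.09 + 0.219×6.26 + 321×11.3 = 3631 m²/day.
Hydraulic gradient i = Δh / L = 7.32 / 1180 = 0.006203.
Q = Σ(K_i·b_i) · W · i = 3631 × 1430 × 0.006203 = 32209 m³/day.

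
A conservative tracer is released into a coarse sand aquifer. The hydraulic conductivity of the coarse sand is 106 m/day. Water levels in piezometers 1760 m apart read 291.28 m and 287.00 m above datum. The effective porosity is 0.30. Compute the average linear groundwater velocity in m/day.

Hydraulic gradient i = (291.28 − 287.00) / 1760 = 4.28 / 1760 = 0.002432.
Darcy flux q = K · i = 106.0 × 0.002432 = 0.2578 m/day.
Seepage velocity v = q / n_e = 0.2578 / 0.30 = 0.8592 m/day.

0.859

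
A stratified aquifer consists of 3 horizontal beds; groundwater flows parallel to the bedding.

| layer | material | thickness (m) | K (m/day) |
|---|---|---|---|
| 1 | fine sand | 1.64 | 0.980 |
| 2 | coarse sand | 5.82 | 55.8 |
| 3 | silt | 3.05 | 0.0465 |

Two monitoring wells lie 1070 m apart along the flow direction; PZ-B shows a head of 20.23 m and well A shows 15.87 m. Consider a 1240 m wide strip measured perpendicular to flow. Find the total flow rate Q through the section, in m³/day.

1650

Flow is parallel to layering, so each bed carries its own Darcy discharge and the transmissivities add.
Σ(K_i·b_i) = 0.980×1.64 + 55.8×5.82 + 0.0465×3.05 = 326.5 m²/day.
Hydraulic gradient i = (20.23 − 15.87) / 1070 = 4.36 / 1070 = 0.004075.
Q = Σ(K_i·b_i) · W · i = 326.5 × 1240 × 0.004075 = 1650 m³/day.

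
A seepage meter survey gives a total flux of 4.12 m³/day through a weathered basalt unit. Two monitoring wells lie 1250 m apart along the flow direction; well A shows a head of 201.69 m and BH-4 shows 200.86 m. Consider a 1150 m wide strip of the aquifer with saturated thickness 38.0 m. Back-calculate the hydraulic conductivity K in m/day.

0.142

Cross-sectional area A = 1150 × 38.0 = 43700 m².
Hydraulic gradient i = (201.69 − 200.86) / 1250 = 0.83 / 1250 = 0.0006640.
From Q = K·A·i, K = Q / (A·i) = 4.12 / (43700 × 0.0006640) = 0.1420 m/day.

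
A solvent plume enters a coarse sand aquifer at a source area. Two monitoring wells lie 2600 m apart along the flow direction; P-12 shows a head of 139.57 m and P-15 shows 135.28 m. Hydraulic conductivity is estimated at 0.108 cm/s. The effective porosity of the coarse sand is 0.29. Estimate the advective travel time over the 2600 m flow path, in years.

Convert K: 0.108 cm/s × 864 = 93.31 m/day.
Hydraulic gradient i = (139.57 − 135.28) / 2600 = 4.29 / 2600 = 0.001650.
Darcy flux q = K · i = 93.31 × 0.001650 = 0.1540 m/day.
Seepage velocity v = q / n_e = 0.1540 / 0.29 = 0.5309 m/day.
Travel time t = L / v = 2600 / 0.5309 = 4897 days = 13.41 years.

13.4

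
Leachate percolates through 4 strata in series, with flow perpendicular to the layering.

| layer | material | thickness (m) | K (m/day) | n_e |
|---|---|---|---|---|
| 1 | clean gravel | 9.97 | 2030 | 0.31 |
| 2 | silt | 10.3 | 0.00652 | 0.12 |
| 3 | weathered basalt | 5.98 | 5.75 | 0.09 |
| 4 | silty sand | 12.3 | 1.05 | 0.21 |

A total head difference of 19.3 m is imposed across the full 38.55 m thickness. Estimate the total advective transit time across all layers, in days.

With flow normal to the layers, continuity requires the same specific discharge q through every layer.
Σ(b_i/K_i) = 9.97/2030 + 10.3/0.00652 + 5.98/5.75 + 12.3/1.05 = 1593 d.
q = Δh / Σ(b_i/K_i) = 19.3 / 1593 = 0.01212 m/day.
In each layer the seepage velocity is v_i = q/n_i, so the layer transit time is t_i = b_i·n_i / q:
  layer 1 (clean gravel): t_1 = 9.97 × 0.31 / 0.01212 = 255.0 d
  layer 2 (silt): t_2 = 10.3 × 0.12 / 0.01212 = 102.0 d
  layer 3 (weathered basalt): t_3 = 5.98 × 0.09 / 0.01212 = 44.41 d
  layer 4 (silty sand): t_4 = 12.3 × 0.21 / 0.01212 = 213.1 d
Total t = Σ t_i = 614.6 days.

615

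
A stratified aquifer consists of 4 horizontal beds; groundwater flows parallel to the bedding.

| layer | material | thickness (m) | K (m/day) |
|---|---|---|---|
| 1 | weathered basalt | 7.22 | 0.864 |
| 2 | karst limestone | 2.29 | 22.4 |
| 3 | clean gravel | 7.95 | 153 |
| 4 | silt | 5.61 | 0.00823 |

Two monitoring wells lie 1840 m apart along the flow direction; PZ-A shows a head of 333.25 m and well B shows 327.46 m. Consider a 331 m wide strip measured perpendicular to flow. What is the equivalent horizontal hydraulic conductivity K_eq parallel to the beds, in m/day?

Flow is parallel to layering, so each bed carries its own Darcy discharge and the transmissivities add.
Σ(K_i·b_i) = 0.864×7.22 + 22.4×2.29 + 153×7.95 + 0.00823×5.61 = 1274 m²/day.
Total thickness b = 23.07 m, so K_eq = Σ(K_i·b_i)/b = 55.22 m/day.

55.2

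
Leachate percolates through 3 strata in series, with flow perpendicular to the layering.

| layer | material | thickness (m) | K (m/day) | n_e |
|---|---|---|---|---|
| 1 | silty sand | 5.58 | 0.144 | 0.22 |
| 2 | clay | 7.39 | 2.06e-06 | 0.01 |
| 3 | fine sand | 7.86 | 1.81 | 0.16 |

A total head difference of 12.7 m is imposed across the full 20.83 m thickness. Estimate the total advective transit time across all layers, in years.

With flow normal to the layers, continuity requires the same specific discharge q through every layer.
Σ(b_i/K_i) = 5.58/0.144 + 7.39/2.06e-06 + 7.86/1.81 = 3.587e+06 d.
q = Δh / Σ(b_i/K_i) = 12.7 / 3.587e+06 = 3.540e-06 m/day.
In each layer the seepage velocity is v_i = q/n_i, so the layer transit time is t_i = b_i·n_i / q:
  layer 1 (silty sand): t_1 = 5.58 × 0.22 / 3.540e-06 = 3.468e+05 d
  layer 2 (clay): t_2 = 7.39 × 0.01 / 3.540e-06 = 20875 d
  layer 3 (fine sand): t_3 = 7.86 × 0.16 / 3.540e-06 = 3.552e+05 d
Total t = Σ t_i = 7.229e+05 days = 1979 years.

1980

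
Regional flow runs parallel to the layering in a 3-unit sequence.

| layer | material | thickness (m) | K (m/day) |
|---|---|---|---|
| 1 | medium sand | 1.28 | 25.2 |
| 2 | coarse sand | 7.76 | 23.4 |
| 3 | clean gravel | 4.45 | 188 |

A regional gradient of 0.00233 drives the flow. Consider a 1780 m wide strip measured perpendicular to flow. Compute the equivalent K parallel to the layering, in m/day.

77.9

Flow is parallel to layering, so each bed carries its own Darcy discharge and the transmissivities add.
Σ(K_i·b_i) = 25.2×1.28 + 23.4×7.76 + 188×4.45 = 1050 m²/day.
Total thickness b = 13.49 m, so K_eq = Σ(K_i·b_i)/b = 77.87 m/day.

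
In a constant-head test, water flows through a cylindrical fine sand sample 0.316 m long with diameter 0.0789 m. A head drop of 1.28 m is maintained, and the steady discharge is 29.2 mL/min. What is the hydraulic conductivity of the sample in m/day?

Cross-sectional area A = π·(d/2)² = π × (0.0789/2)² = 0.004889 m².
Convert discharge: 29.2 mL/min = 4.867e-07 m³/s.
Darcy's law rearranged: K = Q·L / (A·Δh) = 4.867e-07 × 0.316 / (0.004889 × 1.28) = 2.457e-05 m/s = 2.123 m/day.

2.12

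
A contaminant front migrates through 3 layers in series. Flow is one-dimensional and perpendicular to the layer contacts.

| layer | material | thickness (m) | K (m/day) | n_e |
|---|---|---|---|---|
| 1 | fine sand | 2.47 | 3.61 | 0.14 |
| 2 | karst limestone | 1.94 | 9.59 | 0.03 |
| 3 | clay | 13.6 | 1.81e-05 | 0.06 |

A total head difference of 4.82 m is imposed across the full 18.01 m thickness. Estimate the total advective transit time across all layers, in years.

With flow normal to the layers, continuity requires the same specific discharge q through every layer.
Σ(b_i/K_i) = 2.47/3.61 + 1.94/9.59 + 13.6/1.81e-05 = 7.514e+05 d.
q = Δh / Σ(b_i/K_i) = 4.82 / 7.514e+05 = 6.415e-06 m/day.
In each layer the seepage velocity is v_i = q/n_i, so the layer transit time is t_i = b_i·n_i / q:
  layer 1 (fine sand): t_1 = 2.47 × 0.14 / 6.415e-06 = 53906 d
  layer 2 (karst limestone): t_2 = 1.94 × 0.03 / 6.415e-06 = 9073 d
  layer 3 (clay): t_3 = 13.6 × 0.06 / 6.415e-06 = 1.272e+05 d
Total t = Σ t_i = 1.902e+05 days = 520.7 years.

521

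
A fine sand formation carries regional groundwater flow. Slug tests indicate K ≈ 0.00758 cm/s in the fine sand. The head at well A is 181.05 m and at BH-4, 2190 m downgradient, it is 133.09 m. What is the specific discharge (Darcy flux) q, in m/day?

0.143

Convert K: 0.00758 cm/s × 864 = 6.549 m/day.
Hydraulic gradient i = (181.05 − 133.09) / 2190 = 47.96 / 2190 = 0.02190.
Specific discharge q = K · i = 6.549 × 0.02190 = 0.1434 m/day.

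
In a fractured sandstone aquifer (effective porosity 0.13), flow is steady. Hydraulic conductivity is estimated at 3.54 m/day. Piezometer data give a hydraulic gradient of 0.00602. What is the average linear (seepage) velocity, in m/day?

Hydraulic gradient i = 0.00602.
Darcy flux q = K · i = 3.540 × 0.006020 = 0.02131 m/day.
Seepage velocity v = q / n_e = 0.02131 / 0.13 = 0.1639 m/day.

0.164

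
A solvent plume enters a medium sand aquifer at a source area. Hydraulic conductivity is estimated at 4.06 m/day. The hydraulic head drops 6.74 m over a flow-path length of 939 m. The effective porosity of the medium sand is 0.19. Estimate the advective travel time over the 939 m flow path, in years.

16.8

Hydraulic gradient i = Δh / L = 6.74 / 939 = 0.007178.
Darcy flux q = K · i = 4.060 × 0.007178 = 0.02914 m/day.
Seepage velocity v = q / n_e = 0.02914 / 0.19 = 0.1534 m/day.
Travel time t = L / v = 939 / 0.1534 = 6122 days = 16.76 years.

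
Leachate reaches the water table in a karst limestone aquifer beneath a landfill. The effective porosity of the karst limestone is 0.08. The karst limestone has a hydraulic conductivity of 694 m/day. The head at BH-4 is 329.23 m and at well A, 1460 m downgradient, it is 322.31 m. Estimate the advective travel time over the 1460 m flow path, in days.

Hydraulic gradient i = (329.23 − 322.31) / 1460 = 6.92 / 1460 = 0.004740.
Darcy flux q = K · i = 694.0 × 0.004740 = 3.289 m/day.
Seepage velocity v = q / n_e = 3.289 / 0.08 = 41.12 m/day.
Travel time t = L / v = 1460 / 41.12 = 35.51 days.

35.5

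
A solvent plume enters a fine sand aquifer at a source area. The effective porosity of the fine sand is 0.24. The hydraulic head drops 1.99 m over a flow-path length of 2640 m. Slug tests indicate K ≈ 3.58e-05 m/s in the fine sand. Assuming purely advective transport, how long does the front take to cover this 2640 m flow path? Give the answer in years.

Convert K: 3.58e-05 m/s × 86400 = 3.093 m/day.
Hydraulic gradient i = Δh / L = 1.99 / 2640 = 0.0007538.
Darcy flux q = K · i = 3.093 × 0.0007538 = 0.002332 m/day.
Seepage velocity v = q / n_e = 0.002332 / 0.24 = 0.009715 m/day.
Travel time t = L / v = 2640 / 0.009715 = 2.717e+05 days = 744.0 years.

744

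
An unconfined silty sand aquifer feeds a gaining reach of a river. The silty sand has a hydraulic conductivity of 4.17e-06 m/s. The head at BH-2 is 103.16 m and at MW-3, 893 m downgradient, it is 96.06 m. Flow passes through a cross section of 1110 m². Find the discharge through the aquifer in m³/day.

Convert K: 4.17e-06 m/s × 86400 = 0.3603 m/day.
Hydraulic gradient i = (103.16 − 96.06) / 893 = 7.1 / 893 = 0.007951.
Darcy's law: Q = K · A · i = 0.3603 × 1110 × 0.007951 = 3.180 m³/day.

3.18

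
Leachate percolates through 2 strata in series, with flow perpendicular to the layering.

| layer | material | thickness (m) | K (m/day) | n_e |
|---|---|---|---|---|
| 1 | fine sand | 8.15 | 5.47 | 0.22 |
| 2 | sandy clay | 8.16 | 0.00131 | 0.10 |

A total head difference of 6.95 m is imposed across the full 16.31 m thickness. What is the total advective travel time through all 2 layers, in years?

With flow normal to the layers, continuity requires the same specific discharge q through every layer.
Σ(b_i/K_i) = 8.15/5.47 + 8.16/0.00131 = 6230 d.
q = Δh / Σ(b_i/K_i) = 6.95 / 6230 = 0.001115 m/day.
In each layer the seepage velocity is v_i = q/n_i, so the layer transit time is t_i = b_i·n_i / q:
  layer 1 (fine sand): t_1 = 8.15 × 0.22 / 0.001115 = 1607 d
  layer 2 (sandy clay): t_2 = 8.16 × 0.10 / 0.001115 = 731.5 d
Total t = Σ t_i = 2339 days = 6.404 years.

6.40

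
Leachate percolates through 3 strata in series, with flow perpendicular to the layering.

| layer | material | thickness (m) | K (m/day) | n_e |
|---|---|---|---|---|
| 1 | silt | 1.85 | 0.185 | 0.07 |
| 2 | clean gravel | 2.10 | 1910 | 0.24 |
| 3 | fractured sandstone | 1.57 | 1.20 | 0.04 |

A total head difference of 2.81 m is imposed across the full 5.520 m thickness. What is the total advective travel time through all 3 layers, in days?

With flow normal to the layers, continuity requires the same specific discharge q through every layer.
Σ(b_i/K_i) = 1.85/0.185 + 2.10/1910 + 1.57/1.20 = 11.31 d.
q = Δh / Σ(b_i/K_i) = 2.81 / 11.31 = 0.2485 m/day.
In each layer the seepage velocity is v_i = q/n_i, so the layer transit time is t_i = b_i·n_i / q:
  layer 1 (silt): t_1 = 1.85 × 0.07 / 0.2485 = 0.5212 d
  layer 2 (clean gravel): t_2 = 2.10 × 0.24 / 0.2485 = 2.028 d
  layer 3 (fractured sandstone): t_3 = 1.57 × 0.04 / 0.2485 = 0.2528 d
Total t = Σ t_i = 2.802 days.

2.80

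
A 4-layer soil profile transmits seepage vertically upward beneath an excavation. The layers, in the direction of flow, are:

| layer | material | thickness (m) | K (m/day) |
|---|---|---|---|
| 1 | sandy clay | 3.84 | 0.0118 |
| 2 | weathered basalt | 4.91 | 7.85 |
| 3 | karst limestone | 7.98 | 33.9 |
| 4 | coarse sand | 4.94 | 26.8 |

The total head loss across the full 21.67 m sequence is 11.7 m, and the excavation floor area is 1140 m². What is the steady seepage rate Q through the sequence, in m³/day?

40.9

Flow is perpendicular to layering, so the layers act in series and the equivalent K is the thickness-weighted harmonic mean.
Total thickness L = 3.84 + 4.91 + 7.98 + 4.94 = 21.67 m.
Σ(b_i/K_i) = 3.84/0.0118 + 4.91/7.85 + 7.98/33.9 + 4.94/26.8 = 326.5 d.
K_eq = L / Σ(b_i/K_i) = 21.67 / 326.5 = 0.06638 m/day.
Q = K_eq · A · (Δh/L) = 0.06638 × 1140 × (11.7/21.67) = 40.86 m³/day.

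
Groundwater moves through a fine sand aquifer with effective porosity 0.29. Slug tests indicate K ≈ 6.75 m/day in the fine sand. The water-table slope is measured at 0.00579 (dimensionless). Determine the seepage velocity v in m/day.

Hydraulic gradient i = 0.00579.
Darcy flux q = K · i = 6.750 × 0.005790 = 0.03908 m/day.
Seepage velocity v = q / n_e = 0.03908 / 0.29 = 0.1348 m/day.

0.135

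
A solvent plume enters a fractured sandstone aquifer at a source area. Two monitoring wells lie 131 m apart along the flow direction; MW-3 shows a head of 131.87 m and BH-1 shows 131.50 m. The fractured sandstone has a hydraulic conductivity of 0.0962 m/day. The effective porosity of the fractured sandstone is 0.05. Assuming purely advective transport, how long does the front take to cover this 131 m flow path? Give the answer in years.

66.0

Hydraulic gradient i = (131.87 − 131.50) / 131 = 0.37 / 131 = 0.002824.
Darcy flux q = K · i = 0.09620 × 0.002824 = 0.0002717 m/day.
Seepage velocity v = q / n_e = 0.0002717 / 0.05 = 0.005434 m/day.
Travel time t = L / v = 131 / 0.005434 = 24107 days = 66.00 years.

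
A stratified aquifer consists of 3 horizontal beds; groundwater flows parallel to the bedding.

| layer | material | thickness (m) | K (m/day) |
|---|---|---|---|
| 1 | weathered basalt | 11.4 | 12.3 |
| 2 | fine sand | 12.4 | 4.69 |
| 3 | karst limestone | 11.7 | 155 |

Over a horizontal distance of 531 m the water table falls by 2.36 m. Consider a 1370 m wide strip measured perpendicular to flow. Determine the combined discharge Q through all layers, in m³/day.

12300

Flow is parallel to layering, so each bed carries its own Darcy discharge and the transmissivities add.
Σ(K_i·b_i) = 12.3×11.4 + 4.69×12.4 + 155×11.7 = 2012 m²/day.
Hydraulic gradient i = Δh / L = 2.36 / 531 = 0.004444.
Q = Σ(K_i·b_i) · W · i = 2012 × 1370 × 0.004444 = 12250 m³/day.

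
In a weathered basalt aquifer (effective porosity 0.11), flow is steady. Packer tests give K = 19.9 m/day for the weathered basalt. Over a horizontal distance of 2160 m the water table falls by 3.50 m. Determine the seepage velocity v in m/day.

0.293

Hydraulic gradient i = Δh / L = 3.50 / 2160 = 0.001620.
Darcy flux q = K · i = 19.90 × 0.001620 = 0.03225 m/day.
Seepage velocity v = q / n_e = 0.03225 / 0.11 = 0.2931 m/day.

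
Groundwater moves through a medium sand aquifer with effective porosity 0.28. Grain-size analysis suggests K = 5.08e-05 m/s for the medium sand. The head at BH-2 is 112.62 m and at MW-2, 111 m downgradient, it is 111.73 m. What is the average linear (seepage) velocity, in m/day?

Convert K: 5.08e-05 m/s × 86400 = 4.389 m/day.
Hydraulic gradient i = (112.62 − 111.73) / 111 = 0.89 / 111 = 0.008018.
Darcy flux q = K · i = 4.389 × 0.008018 = 0.03519 m/day.
Seepage velocity v = q / n_e = 0.03519 / 0.28 = 0.1257 m/day.

0.126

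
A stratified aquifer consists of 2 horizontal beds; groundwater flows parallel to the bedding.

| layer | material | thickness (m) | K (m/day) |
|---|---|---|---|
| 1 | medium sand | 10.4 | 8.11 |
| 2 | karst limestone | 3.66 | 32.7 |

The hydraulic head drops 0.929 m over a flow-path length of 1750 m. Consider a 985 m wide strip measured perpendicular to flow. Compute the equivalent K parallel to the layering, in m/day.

Flow is parallel to layering, so each bed carries its own Darcy discharge and the transmissivities add.
Σ(K_i·b_i) = 8.11×10.4 + 32.7×3.66 = 204.0 m²/day.
Total thickness b = 14.06 m, so K_eq = Σ(K_i·b_i)/b = 14.51 m/day.

14.5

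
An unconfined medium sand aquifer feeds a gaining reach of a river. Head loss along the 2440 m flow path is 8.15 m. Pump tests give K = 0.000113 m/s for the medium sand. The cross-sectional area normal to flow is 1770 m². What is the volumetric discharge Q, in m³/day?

Convert K: 0.000113 m/s × 86400 = 9.763 m/day.
Hydraulic gradient i = Δh / L = 8.15 / 2440 = 0.003340.
Darcy's law: Q = K · A · i = 9.763 × 1770 × 0.003340 = 57.72 m³/day.

57.7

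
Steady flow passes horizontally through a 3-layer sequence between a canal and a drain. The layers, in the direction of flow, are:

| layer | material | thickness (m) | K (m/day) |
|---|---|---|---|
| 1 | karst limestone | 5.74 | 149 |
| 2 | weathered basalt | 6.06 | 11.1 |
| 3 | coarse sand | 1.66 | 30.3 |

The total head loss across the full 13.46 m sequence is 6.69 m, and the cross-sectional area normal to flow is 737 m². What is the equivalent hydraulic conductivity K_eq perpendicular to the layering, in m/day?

21.1

Flow is perpendicular to layering, so the layers act in series and the equivalent K is the thickness-weighted harmonic mean.
Total thickness L = 5.74 + 6.06 + 1.66 = 13.46 m.
Σ(b_i/K_i) = 5.74/149 + 6.06/11.1 + 1.66/30.3 = 0.6393 d.
K_eq = L / Σ(b_i/K_i) = 13.46 / 0.6393 = 21.06 m/day.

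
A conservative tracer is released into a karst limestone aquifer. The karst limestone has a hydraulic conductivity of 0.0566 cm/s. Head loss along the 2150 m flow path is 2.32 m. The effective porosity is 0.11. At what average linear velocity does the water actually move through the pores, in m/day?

0.480

Convert K: 0.0566 cm/s × 864 = 48.90 m/day.
Hydraulic gradient i = Δh / L = 2.32 / 2150 = 0.001079.
Darcy flux q = K · i = 48.90 × 0.001079 = 0.05277 m/day.
Seepage velocity v = q / n_e = 0.05277 / 0.11 = 0.4797 m/day.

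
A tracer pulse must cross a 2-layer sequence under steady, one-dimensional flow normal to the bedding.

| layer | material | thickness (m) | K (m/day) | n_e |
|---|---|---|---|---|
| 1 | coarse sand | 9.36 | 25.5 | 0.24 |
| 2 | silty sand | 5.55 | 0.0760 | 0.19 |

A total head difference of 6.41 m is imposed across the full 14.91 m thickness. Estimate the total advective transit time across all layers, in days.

37.8

With flow normal to the layers, continuity requires the same specific discharge q through every layer.
Σ(b_i/K_i) = 9.36/25.5 + 5.55/0.0760 = 73.39 d.
q = Δh / Σ(b_i/K_i) = 6.41 / 73.39 = 0.08734 m/day.
In each layer the seepage velocity is v_i = q/n_i, so the layer transit time is t_i = b_i·n_i / q:
  layer 1 (coarse sand): t_1 = 9.36 × 0.24 / 0.08734 = 25.72 d
  layer 2 (silty sand): t_2 = 5.55 × 0.19 / 0.08734 = 12.07 d
Total t = Σ t_i = 37.79 days.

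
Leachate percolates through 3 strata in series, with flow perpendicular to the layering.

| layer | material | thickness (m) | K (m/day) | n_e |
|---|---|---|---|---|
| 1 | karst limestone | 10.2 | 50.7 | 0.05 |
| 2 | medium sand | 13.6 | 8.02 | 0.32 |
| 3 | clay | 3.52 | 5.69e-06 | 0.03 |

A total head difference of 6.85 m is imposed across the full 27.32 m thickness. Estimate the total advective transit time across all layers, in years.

With flow normal to the layers, continuity requires the same specific discharge q through every layer.
Σ(b_i/K_i) = 10.2/50.7 + 13.6/8.02 + 3.52/5.69e-06 = 6.186e+05 d.
q = Δh / Σ(b_i/K_i) = 6.85 / 6.186e+05 = 1.107e-05 m/day.
In each layer the seepage velocity is v_i = q/n_i, so the layer transit time is t_i = b_i·n_i / q:
  layer 1 (karst limestone): t_1 = 10.2 × 0.05 / 1.107e-05 = 46059 d
  layer 2 (medium sand): t_2 = 13.6 × 0.32 / 1.107e-05 = 3.930e+05 d
  layer 3 (clay): t_3 = 3.52 × 0.03 / 1.107e-05 = 9537 d
Total t = Σ t_i = 4.486e+05 days = 1228 years.

1230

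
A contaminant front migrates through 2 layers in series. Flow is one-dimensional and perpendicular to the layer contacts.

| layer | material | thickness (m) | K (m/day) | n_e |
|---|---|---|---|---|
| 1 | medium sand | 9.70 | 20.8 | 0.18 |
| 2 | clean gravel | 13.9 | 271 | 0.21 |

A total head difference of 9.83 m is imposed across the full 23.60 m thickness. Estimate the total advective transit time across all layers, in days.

With flow normal to the layers, continuity requires the same specific discharge q through every layer.
Σ(b_i/K_i) = 9.70/20.8 + 13.9/271 = 0.5176 d.
q = Δh / Σ(b_i/K_i) = 9.83 / 0.5176 = 18.99 m/day.
In each layer the seepage velocity is v_i = q/n_i, so the layer transit time is t_i = b_i·n_i / q:
  layer 1 (medium sand): t_1 = 9.70 × 0.18 / 18.99 = 0.09194 d
  layer 2 (clean gravel): t_2 = 13.9 × 0.21 / 18.99 = 0.1537 d
Total t = Σ t_i = 0.2457 days.

0.246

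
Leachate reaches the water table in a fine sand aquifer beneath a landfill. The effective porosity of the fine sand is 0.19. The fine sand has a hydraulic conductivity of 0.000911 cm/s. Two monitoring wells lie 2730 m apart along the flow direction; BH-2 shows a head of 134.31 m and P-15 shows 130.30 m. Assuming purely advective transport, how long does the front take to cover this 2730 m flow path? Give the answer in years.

Convert K: 0.000911 cm/s × 864 = 0.7871 m/day.
Hydraulic gradient i = (134.31 − 130.30) / 2730 = 4.01 / 2730 = 0.001469.
Darcy flux q = K · i = 0.7871 × 0.001469 = 0.001156 m/day.
Seepage velocity v = q / n_e = 0.001156 / 0.19 = 0.006085 m/day.
Travel time t = L / v = 2730 / 0.006085 = 4.486e+05 days = 1228 years.

1230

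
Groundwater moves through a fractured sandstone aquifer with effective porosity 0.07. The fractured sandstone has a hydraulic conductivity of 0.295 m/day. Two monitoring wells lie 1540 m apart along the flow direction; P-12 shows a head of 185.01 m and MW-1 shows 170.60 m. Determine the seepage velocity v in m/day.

0.0394

Hydraulic gradient i = (185.01 − 170.60) / 1540 = 14.41 / 1540 = 0.009357.
Darcy flux q = K · i = 0.2950 × 0.009357 = 0.002760 m/day.
Seepage velocity v = q / n_e = 0.002760 / 0.07 = 0.03943 m/day.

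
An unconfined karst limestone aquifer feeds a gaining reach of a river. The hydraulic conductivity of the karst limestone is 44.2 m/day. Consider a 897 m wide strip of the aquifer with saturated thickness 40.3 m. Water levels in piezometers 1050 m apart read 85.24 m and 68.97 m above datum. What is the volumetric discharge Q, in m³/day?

Cross-sectional area A = 897 × 40.3 = 36149 m².
Hydraulic gradient i = (85.24 − 68.97) / 1050 = 16.27 / 1050 = 0.01550.
Darcy's law: Q = K · A · i = 44.20 × 36149 × 0.01550 = 24758 m³/day.

24800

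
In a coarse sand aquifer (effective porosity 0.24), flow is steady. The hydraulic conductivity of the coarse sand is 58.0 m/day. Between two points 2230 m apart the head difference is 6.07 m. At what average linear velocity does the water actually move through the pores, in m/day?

0.658

Hydraulic gradient i = Δh / L = 6.07 / 2230 = 0.002722.
Darcy flux q = K · i = 58.00 × 0.002722 = 0.1579 m/day.
Seepage velocity v = q / n_e = 0.1579 / 0.24 = 0.6578 m/day.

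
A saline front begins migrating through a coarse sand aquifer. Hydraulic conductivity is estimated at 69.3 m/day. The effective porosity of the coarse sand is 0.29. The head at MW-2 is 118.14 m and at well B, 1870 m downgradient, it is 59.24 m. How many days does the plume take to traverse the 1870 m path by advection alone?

Hydraulic gradient i = (118.14 − 59.24) / 1870 = 58.9 / 1870 = 0.03150.
Darcy flux q = K · i = 69.30 × 0.03150 = 2.183 m/day.
Seepage velocity v = q / n_e = 2.183 / 0.29 = 7.527 m/day.
Travel time t = L / v = 1870 / 7.527 = 248.4 days.

248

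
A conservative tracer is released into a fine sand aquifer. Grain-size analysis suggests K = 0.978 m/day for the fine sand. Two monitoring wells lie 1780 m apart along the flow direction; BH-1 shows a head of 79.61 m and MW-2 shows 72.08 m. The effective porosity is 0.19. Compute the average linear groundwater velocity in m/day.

Hydraulic gradient i = (79.61 − 72.08) / 1780 = 7.53 / 1780 = 0.004230.
Darcy flux q = K · i = 0.9780 × 0.004230 = 0.004137 m/day.
Seepage velocity v = q / n_e = 0.004137 / 0.19 = 0.02178 m/day.

0.0218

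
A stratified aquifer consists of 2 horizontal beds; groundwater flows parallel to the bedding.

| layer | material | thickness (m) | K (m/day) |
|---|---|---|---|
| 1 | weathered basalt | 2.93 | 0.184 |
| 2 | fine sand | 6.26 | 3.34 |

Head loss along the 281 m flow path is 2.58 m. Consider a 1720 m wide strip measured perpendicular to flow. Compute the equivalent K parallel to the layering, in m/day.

Flow is parallel to layering, so each bed carries its own Darcy discharge and the transmissivities add.
Σ(K_i·b_i) = 0.184×2.93 + 3.34×6.26 = 21.45 m²/day.
Total thickness b = 9.190 m, so K_eq = Σ(K_i·b_i)/b = 2.334 m/day.

2.33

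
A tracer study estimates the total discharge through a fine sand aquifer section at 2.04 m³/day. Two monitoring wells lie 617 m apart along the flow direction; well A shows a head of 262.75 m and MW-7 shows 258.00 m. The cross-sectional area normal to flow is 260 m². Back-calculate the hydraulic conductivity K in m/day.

1.02

Hydraulic gradient i = (262.75 − 258.00) / 617 = 4.75 / 617 = 0.007699.
From Q = K·A·i, K = Q / (A·i) = 2.04 / (260.0 × 0.007699) = 1.019 m/day.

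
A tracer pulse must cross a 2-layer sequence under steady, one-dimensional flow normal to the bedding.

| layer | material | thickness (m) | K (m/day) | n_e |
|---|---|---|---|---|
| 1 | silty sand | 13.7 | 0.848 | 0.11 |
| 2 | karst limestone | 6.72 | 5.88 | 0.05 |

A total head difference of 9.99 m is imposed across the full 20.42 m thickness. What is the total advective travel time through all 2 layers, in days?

With flow normal to the layers, continuity requires the same specific discharge q through every layer.
Σ(b_i/K_i) = 13.7/0.848 + 6.72/5.88 = 17.30 d.
q = Δh / Σ(b_i/K_i) = 9.99 / 17.30 = 0.5775 m/day.
In each layer the seepage velocity is v_i = q/n_i, so the layer transit time is t_i = b_i·n_i / q:
  layer 1 (silty sand): t_1 = 13.7 × 0.11 / 0.5775 = 2.609 d
  layer 2 (karst limestone): t_2 = 6.72 × 0.05 / 0.5775 = 0.5818 d
Total t = Σ t_i = 3.191 days.

3.19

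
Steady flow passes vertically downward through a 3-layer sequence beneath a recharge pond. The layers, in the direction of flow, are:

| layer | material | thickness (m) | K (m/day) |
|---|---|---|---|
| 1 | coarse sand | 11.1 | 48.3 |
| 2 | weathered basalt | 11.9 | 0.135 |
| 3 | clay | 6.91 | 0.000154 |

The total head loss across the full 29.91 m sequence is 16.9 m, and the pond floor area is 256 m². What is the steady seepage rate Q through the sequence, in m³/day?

0.0962

Flow is perpendicular to layering, so the layers act in series and the equivalent K is the thickness-weighted harmonic mean.
Total thickness L = 11.1 + 11.9 + 6.91 = 29.91 m.
Σ(b_i/K_i) = 11.1/48.3 + 11.9/0.135 + 6.91/0.000154 = 44959 d.
K_eq = L / Σ(b_i/K_i) = 29.91 / 44959 = 0.0006653 m/day.
Q = K_eq · A · (Δh/L) = 0.0006653 × 256 × (16.9/29.91) = 0.09623 m³/day.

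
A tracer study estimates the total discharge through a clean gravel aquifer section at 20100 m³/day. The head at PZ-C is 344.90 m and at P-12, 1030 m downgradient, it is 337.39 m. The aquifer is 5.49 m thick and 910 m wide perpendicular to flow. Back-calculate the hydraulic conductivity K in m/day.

Cross-sectional area A = 910 × 5.49 = 4996 m².
Hydraulic gradient i = (344.90 − 337.39) / 1030 = 7.51 / 1030 = 0.007291.
From Q = K·A·i, K = Q / (A·i) = 20100 / (4996 × 0.007291) = 551.8 m/day.

552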